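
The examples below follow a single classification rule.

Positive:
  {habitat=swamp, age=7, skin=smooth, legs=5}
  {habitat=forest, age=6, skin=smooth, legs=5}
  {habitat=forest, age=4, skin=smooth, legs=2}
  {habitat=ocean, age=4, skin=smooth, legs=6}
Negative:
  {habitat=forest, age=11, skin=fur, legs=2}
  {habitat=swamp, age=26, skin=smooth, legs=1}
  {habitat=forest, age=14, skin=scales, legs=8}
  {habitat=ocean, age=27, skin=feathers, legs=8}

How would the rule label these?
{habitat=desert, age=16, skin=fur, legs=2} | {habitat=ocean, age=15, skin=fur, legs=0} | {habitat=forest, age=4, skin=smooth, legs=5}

Negative, Negative, Positive

The rule appears to be: age ≤ 7.
{habitat=desert, age=16, skin=fur, legs=2}: Negative (age = 16). {habitat=ocean, age=15, skin=fur, legs=0}: Negative (age = 15). {habitat=forest, age=4, skin=smooth, legs=5}: Positive (age = 4).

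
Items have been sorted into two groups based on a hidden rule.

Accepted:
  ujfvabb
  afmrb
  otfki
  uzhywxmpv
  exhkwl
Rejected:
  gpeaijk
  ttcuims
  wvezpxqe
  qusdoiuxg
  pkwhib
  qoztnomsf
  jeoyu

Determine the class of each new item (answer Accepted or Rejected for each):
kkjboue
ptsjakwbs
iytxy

A rule that fits every label: starts with a vowel — true of each 'Accepted' example, false of each 'Rejected' one.
kkjboue: starts with 'k', fails this test → Rejected.
ptsjakwbs: starts with 'p', fails this test → Rejected.
iytxy: starts with 'i', qualifies → Accepted.

Rejected, Rejected, Accepted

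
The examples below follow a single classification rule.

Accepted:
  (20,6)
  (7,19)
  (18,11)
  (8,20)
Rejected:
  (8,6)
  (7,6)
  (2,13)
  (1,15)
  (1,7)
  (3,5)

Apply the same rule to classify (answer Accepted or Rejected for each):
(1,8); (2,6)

Rejected, Rejected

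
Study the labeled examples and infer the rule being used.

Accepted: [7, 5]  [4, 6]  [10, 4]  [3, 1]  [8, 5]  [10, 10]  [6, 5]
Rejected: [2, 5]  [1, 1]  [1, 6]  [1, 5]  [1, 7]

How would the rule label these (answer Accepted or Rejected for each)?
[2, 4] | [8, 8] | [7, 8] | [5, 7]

Rejected, Accepted, Accepted, Accepted

All 'Accepted' examples share one property — first ≥ 3 — and every 'Rejected' example lacks it.
[2, 4] → first 2 → Rejected. [8, 8] → first 8 → Accepted. [7, 8] → first 7 → Accepted. [5, 7] → first 5 → Accepted.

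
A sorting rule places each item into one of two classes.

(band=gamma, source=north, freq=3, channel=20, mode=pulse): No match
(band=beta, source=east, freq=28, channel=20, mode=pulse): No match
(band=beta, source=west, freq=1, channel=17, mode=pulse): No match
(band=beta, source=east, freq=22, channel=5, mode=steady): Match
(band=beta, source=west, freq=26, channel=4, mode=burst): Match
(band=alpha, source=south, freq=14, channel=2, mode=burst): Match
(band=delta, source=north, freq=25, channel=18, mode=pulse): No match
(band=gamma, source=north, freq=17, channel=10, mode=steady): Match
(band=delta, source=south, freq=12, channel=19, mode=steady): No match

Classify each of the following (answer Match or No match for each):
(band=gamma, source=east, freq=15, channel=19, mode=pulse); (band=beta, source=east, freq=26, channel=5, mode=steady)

No match, Match

The rule appears to be: channel ≤ 10.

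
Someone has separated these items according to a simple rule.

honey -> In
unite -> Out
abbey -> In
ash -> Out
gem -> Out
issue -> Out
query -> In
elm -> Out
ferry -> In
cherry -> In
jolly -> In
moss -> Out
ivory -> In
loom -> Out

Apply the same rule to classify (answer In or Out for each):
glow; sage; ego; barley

Out, Out, Out, In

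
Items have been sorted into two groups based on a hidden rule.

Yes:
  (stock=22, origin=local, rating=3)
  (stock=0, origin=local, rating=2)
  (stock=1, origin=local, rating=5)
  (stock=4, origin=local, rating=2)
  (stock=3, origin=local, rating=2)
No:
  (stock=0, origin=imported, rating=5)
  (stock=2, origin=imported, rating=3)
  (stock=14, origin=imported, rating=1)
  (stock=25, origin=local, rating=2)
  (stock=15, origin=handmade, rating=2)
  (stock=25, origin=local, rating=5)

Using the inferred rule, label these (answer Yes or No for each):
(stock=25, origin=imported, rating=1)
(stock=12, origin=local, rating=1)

The pattern is that an item is 'Yes' exactly when: origin is local AND stock ≤ 22.
(stock=25, origin=imported, rating=1): origin is imported, stock = 25 — does not satisfy this, so No. (stock=12, origin=local, rating=1): origin is local, stock = 12 — matches, so Yes.

No, Yes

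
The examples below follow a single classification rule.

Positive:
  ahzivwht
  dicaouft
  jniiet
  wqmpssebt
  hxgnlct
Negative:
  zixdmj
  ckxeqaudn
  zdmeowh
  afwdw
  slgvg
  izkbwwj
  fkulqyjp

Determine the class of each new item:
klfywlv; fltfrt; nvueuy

Negative, Positive, Negative

Rule: contains 't'. This holds for each 'Positive' example and fails for each 'Negative' one.
klfywlv: no 't' — does not pass, so Negative.
fltfrt: has 't' — passes, so Positive.
nvueuy: no 't' — does not pass, so Negative.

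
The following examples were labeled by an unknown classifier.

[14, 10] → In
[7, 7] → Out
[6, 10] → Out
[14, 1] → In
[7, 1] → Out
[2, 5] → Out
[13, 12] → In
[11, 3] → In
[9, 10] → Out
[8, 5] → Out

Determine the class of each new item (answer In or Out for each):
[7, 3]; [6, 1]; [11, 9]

Out, Out, In

Rule: first ≥ 10. This holds for each 'In' example and fails for each 'Out' one.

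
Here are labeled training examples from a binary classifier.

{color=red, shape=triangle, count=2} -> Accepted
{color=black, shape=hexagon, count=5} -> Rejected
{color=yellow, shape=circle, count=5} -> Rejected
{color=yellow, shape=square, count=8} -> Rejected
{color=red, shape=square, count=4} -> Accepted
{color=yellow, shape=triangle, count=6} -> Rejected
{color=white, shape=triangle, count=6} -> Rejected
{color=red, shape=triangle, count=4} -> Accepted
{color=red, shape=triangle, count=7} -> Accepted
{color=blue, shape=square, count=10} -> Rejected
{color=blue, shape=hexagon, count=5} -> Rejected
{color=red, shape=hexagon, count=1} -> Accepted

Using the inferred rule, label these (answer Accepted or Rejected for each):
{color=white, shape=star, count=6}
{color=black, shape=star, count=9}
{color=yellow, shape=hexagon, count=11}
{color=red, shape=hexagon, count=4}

Rejected, Rejected, Rejected, Accepted

The common property of the 'Accepted' items is: color is red. No 'Rejected' item has it.
{color=white, shape=star, count=6} — color is white, hence Rejected. {color=black, shape=star, count=9} — color is black, hence Rejected. {color=yellow, shape=hexagon, count=11} — color is yellow, hence Rejected. {color=red, shape=hexagon, count=4} — color is red, hence Accepted.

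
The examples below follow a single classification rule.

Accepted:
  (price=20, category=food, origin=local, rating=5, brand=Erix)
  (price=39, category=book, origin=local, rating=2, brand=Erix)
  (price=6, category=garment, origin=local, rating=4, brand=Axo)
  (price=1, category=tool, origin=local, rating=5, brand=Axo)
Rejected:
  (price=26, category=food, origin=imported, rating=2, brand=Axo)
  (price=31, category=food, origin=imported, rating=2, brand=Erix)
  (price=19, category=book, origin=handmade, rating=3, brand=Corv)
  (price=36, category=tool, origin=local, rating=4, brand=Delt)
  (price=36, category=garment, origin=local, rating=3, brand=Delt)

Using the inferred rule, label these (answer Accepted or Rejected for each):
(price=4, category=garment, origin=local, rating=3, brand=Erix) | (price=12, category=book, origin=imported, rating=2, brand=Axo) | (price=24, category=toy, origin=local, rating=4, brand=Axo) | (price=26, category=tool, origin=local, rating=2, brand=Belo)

Accepted, Rejected, Accepted, Accepted

Rule: origin is local AND price ≠ 36. This holds for each 'Accepted' example and fails for each 'Rejected' one.
(price=4, category=garment, origin=local, rating=3, brand=Erix): origin is local, price = 4 — fits, so Accepted.
(price=12, category=book, origin=imported, rating=2, brand=Axo): origin is imported, price = 12 — lacks this property, so Rejected.
(price=24, category=toy, origin=local, rating=4, brand=Axo): origin is local, price = 24 — fits, so Accepted.
(price=26, category=tool, origin=local, rating=2, brand=Belo): origin is local, price = 26 — fits, so Accepted.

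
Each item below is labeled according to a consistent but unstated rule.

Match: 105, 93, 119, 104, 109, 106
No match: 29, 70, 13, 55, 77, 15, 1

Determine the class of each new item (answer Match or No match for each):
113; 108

All 'Match' examples share one property — at least 93 — and every 'No match' example lacks it.
113 — 113 ≥ 93, hence Match. 108 — 108 ≥ 93, hence Match.

Match, Match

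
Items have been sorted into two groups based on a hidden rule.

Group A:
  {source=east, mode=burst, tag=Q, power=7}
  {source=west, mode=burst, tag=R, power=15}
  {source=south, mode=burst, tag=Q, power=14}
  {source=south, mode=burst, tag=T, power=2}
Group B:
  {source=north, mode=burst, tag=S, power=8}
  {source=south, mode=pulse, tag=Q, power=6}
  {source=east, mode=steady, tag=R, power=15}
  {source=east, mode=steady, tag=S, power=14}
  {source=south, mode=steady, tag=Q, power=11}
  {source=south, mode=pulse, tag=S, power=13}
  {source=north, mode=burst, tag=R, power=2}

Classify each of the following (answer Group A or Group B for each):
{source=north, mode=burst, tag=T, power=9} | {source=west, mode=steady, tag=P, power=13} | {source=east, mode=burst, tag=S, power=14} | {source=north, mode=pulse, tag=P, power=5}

Group B, Group B, Group A, Group B

A rule that fits every label: mode is burst AND source is not north — true of each 'Group A' example, false of each 'Group B' one.
{source=north, mode=burst, tag=T, power=9} → mode is burst, source is north → Group B. {source=west, mode=steady, tag=P, power=13} → mode is steady, source is west → Group B. {source=east, mode=burst, tag=S, power=14} → mode is burst, source is east → Group A. {source=north, mode=pulse, tag=P, power=5} → mode is pulse, source is north → Group B.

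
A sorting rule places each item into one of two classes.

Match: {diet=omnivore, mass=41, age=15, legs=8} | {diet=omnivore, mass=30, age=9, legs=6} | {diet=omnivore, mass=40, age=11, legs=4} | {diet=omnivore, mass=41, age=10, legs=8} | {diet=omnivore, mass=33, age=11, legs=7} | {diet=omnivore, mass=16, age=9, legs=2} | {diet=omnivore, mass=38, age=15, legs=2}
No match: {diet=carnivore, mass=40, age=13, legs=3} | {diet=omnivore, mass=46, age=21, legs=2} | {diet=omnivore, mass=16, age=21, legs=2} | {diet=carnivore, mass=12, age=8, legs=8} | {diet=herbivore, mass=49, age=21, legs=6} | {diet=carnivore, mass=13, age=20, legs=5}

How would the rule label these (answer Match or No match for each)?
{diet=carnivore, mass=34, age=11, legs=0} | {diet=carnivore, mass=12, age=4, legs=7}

The common property of the 'Match' items is: diet is omnivore AND age ≤ 15. No 'No match' item has it.
{diet=carnivore, mass=34, age=11, legs=0} — diet is carnivore, age = 11, hence No match. {diet=carnivore, mass=12, age=4, legs=7} — diet is carnivore, age = 4, hence No match.

No match, No match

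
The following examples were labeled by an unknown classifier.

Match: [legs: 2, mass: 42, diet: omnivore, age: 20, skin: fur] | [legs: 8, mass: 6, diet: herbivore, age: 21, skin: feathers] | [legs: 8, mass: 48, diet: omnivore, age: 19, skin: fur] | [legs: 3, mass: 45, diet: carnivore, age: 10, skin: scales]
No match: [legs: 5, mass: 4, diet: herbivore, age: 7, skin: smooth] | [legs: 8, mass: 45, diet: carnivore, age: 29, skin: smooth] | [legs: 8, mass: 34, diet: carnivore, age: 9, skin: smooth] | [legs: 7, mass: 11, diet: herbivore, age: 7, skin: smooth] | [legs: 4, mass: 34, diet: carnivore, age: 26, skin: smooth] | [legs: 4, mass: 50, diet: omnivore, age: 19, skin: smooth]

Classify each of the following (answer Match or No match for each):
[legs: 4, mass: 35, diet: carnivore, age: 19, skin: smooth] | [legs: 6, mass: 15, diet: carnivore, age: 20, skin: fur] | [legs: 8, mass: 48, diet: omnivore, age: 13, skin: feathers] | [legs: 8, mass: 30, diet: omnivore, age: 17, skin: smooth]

No match, Match, Match, No match

Rule: skin is not smooth. This holds for each 'Match' example and fails for each 'No match' one.
[legs: 4, mass: 35, diet: carnivore, age: 19, skin: smooth] — skin is smooth, hence No match. [legs: 6, mass: 15, diet: carnivore, age: 20, skin: fur] — skin is fur, hence Match. [legs: 8, mass: 48, diet: omnivore, age: 13, skin: feathers] — skin is feathers, hence Match. [legs: 8, mass: 30, diet: omnivore, age: 17, skin: smooth] — skin is smooth, hence No match.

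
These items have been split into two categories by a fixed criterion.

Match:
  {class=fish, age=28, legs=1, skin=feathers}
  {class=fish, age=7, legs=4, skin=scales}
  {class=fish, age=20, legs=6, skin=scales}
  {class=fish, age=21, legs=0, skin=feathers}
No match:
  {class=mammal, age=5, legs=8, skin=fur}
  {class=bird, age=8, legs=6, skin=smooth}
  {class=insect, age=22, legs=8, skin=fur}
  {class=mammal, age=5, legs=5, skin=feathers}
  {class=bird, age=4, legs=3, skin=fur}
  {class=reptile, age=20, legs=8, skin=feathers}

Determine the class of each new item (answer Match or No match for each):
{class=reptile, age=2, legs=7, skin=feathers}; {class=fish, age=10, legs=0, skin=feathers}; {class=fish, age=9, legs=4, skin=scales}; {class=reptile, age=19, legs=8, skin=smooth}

The distinguishing property — class is fish — holds for all the 'Match' cases and none of the 'No match' cases.

No match, Match, Match, No match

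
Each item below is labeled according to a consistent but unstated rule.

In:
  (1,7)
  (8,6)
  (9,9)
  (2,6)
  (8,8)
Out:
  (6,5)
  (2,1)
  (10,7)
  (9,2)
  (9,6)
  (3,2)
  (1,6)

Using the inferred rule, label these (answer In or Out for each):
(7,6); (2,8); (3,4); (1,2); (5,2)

The classifier is using: sum is even.
(7,6) → 7+6 = 13 → Out.
(2,8) → 2+8 = 10 → In.
(3,4) → 3+4 = 7 → Out.
(1,2) → 1+2 = 3 → Out.
(5,2) → 5+2 = 7 → Out.

Out, In, Out, Out, Out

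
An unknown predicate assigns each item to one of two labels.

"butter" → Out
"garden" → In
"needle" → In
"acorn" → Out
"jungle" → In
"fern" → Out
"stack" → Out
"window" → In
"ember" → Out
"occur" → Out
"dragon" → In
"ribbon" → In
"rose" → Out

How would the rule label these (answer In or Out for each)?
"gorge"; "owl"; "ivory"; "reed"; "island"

Every 'In' example satisfies: length 6 AND contains 'n'. None of the 'Out' examples do.
Out: "gorge", since length 5, no 'n'. Out: "owl", since length 3, no 'n'. Out: "ivory", since length 5, no 'n'. Out: "reed", since length 4, no 'n'. In: "island", since length 6, has 'n'.

Out, Out, Out, Out, In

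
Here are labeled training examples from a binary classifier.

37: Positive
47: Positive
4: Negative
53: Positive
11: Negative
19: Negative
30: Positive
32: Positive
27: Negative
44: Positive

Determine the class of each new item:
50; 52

Positive, Positive

Rule: at least 30. This holds for each 'Positive' example and fails for each 'Negative' one.
50 — 50 ≥ 30, hence Positive.
52 — 52 ≥ 30, hence Positive.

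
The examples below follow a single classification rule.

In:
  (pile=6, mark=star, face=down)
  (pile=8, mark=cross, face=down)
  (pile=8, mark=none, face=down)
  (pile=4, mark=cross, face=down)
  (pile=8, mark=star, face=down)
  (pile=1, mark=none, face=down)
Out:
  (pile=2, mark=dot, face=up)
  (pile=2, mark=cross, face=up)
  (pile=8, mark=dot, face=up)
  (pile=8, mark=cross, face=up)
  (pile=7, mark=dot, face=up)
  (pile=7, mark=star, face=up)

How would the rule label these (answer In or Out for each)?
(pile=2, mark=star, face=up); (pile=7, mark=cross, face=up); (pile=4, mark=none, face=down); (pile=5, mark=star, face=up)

The classifier is using: face is down.
Out: (pile=2, mark=star, face=up), since face is up. Out: (pile=7, mark=cross, face=up), since face is up. In: (pile=4, mark=none, face=down), since face is down. Out: (pile=5, mark=star, face=up), since face is up.

Out, Out, In, Out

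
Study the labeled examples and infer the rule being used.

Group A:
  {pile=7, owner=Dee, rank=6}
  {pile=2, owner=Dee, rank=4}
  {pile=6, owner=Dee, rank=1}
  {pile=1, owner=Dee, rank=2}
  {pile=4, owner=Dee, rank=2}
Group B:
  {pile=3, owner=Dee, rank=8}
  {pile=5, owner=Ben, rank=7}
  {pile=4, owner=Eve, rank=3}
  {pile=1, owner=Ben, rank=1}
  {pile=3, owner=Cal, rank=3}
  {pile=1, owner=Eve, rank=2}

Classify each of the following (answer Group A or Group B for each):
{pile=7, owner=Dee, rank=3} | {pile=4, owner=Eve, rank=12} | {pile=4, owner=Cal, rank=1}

The classifier is using: owner is Dee AND rank ≤ 6.
{pile=7, owner=Dee, rank=3} — owner is Dee, rank = 3, hence Group A.
{pile=4, owner=Eve, rank=12} — owner is Eve, rank = 12, hence Group B.
{pile=4, owner=Cal, rank=1} — owner is Cal, rank = 1, hence Group B.

Group A, Group B, Group B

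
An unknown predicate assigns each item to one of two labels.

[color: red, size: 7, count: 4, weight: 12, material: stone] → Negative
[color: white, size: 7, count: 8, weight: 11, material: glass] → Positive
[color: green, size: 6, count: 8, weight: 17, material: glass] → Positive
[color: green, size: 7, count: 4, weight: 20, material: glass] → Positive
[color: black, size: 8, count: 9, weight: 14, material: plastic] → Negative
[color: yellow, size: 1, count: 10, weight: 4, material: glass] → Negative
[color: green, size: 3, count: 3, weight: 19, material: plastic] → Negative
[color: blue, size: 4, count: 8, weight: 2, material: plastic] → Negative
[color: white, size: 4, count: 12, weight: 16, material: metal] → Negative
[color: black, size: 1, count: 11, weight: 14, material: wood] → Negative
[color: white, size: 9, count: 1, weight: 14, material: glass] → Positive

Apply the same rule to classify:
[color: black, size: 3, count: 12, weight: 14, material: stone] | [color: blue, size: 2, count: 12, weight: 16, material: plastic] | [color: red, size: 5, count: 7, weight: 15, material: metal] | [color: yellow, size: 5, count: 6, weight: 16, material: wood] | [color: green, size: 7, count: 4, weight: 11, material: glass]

Negative, Negative, Negative, Negative, Positive

The common property of the 'Positive' items is: material is glass AND size ≥ 3. No 'Negative' item has it.
[color: black, size: 3, count: 12, weight: 14, material: stone]: material is stone, size = 3 — does not pass, so Negative. [color: blue, size: 2, count: 12, weight: 16, material: plastic]: material is plastic, size = 2 — does not pass, so Negative. [color: red, size: 5, count: 7, weight: 15, material: metal]: material is metal, size = 5 — does not pass, so Negative. [color: yellow, size: 5, count: 6, weight: 16, material: wood]: material is wood, size = 5 — does not pass, so Negative. [color: green, size: 7, count: 4, weight: 11, material: glass]: material is glass, size = 7 — satisfies this, so Positive.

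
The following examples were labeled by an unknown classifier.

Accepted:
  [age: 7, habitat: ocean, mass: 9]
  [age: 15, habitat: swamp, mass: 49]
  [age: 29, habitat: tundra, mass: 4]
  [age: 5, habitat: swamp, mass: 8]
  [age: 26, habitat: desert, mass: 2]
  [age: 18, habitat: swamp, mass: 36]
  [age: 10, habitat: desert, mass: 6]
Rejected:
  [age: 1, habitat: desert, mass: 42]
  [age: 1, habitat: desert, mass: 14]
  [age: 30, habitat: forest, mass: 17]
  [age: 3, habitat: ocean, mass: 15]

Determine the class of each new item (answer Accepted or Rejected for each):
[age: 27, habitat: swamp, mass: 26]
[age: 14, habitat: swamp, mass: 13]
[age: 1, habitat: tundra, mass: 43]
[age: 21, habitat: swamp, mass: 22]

Accepted, Accepted, Rejected, Accepted

The rule appears to be: age ≥ 5 AND age ≤ 29.
[age: 27, habitat: swamp, mass: 26]: age = 27, checks out → Accepted. [age: 14, habitat: swamp, mass: 13]: age = 14, checks out → Accepted. [age: 1, habitat: tundra, mass: 43]: age = 1, lacks this property → Rejected. [age: 21, habitat: swamp, mass: 22]: age = 21, checks out → Accepted.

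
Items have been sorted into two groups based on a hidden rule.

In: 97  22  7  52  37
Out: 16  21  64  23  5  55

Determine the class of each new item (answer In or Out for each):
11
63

Every 'In' example satisfies: ≡ 2 (mod 5). None of the 'Out' examples do.
11 — 11 mod 5 = 1, hence Out.
63 — 63 mod 5 = 3, hence Out.

Out, Out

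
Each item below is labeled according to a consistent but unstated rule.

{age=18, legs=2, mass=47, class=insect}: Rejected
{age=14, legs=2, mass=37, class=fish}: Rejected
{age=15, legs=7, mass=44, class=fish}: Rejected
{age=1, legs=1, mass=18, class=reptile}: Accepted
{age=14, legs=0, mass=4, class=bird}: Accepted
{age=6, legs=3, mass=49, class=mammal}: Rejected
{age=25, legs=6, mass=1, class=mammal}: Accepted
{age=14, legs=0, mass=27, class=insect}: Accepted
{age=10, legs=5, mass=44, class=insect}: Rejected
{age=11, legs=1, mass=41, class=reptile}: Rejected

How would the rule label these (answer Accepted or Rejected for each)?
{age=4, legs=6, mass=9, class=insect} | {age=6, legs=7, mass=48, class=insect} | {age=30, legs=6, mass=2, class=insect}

The rule appears to be: mass ≤ 27.
{age=4, legs=6, mass=9, class=insect}: Accepted (mass = 9). {age=6, legs=7, mass=48, class=insect}: Rejected (mass = 48). {age=30, legs=6, mass=2, class=insect}: Accepted (mass = 2).

Accepted, Rejected, Accepted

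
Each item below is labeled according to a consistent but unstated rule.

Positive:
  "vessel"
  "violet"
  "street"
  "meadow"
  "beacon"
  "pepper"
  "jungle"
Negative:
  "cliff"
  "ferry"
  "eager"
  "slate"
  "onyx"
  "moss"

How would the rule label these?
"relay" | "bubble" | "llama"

A rule that fits every label: length 6 — true of each 'Positive' example, false of each 'Negative' one.
"relay" → length 5 → Negative.
"bubble" → length 6 → Positive.
"llama" → length 5 → Negative.

Negative, Positive, Negative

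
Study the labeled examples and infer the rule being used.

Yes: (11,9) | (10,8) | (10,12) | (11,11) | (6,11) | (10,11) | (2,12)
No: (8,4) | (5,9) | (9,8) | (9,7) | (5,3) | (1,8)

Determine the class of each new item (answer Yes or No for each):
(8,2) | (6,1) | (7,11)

The pattern is that an item is 'Yes' exactly when: max ≥ 10.

No, No, Yes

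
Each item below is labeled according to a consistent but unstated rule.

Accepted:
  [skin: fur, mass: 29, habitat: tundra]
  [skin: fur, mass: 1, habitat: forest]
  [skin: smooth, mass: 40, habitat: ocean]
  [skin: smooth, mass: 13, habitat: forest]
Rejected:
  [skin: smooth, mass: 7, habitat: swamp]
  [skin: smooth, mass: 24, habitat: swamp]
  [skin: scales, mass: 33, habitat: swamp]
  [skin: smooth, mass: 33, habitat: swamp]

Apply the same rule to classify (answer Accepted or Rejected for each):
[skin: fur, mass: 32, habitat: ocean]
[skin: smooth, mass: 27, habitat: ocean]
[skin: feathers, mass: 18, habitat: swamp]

Accepted, Accepted, Rejected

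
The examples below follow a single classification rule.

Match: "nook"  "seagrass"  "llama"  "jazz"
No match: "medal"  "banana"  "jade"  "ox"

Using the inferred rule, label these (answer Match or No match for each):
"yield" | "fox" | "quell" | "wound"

Looking at the examples, the only property every 'Match' case has and every 'No match' case lacks is: has a double letter.
"yield" — no doubled letter, hence No match.
"fox" — no doubled letter, hence No match.
"quell" — 'll' doubled, hence Match.
"wound" — no doubled letter, hence No match.

No match, No match, Match, No match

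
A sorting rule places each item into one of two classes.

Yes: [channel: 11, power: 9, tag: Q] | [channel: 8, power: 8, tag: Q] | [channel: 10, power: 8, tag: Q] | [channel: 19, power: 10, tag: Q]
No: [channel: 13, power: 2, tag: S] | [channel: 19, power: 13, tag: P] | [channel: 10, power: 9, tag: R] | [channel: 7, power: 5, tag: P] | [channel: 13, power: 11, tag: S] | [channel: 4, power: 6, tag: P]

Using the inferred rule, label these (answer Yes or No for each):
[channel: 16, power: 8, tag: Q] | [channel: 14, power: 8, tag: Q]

Yes, Yes

Every 'Yes' example satisfies: tag is Q. None of the 'No' examples do.
[channel: 16, power: 8, tag: Q] — tag is Q, hence Yes.
[channel: 14, power: 8, tag: Q] — tag is Q, hence Yes.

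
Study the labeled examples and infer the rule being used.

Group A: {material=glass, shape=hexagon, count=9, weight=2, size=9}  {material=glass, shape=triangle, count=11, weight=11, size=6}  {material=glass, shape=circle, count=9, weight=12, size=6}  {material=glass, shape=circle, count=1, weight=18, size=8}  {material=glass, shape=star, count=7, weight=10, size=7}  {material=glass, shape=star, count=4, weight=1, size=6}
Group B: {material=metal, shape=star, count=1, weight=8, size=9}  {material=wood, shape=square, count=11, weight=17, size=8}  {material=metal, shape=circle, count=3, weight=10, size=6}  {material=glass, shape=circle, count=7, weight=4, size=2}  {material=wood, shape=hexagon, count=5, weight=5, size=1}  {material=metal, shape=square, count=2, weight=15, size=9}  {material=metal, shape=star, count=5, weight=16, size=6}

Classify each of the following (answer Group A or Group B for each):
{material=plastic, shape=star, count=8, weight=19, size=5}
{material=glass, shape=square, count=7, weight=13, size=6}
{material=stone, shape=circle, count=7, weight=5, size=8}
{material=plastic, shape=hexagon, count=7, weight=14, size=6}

Group B, Group A, Group B, Group B

The common property of the 'Group A' items is: material is glass AND size ≥ 6. No 'Group B' item has it.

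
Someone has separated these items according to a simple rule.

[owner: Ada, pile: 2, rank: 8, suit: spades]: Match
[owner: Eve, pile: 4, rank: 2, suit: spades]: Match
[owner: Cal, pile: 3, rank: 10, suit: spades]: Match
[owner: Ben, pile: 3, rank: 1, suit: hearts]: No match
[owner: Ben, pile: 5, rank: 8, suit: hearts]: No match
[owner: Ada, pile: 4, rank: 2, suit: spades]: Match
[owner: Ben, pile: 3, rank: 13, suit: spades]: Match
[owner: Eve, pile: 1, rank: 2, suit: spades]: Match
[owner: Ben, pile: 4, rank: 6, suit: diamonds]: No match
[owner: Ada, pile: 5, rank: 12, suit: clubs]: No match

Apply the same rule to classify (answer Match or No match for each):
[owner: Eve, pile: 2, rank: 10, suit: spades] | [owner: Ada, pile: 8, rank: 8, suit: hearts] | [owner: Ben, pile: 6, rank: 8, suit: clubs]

'Match' ⟺ suit is spades.
[owner: Eve, pile: 2, rank: 10, suit: spades]: suit is spades, matches → Match. [owner: Ada, pile: 8, rank: 8, suit: hearts]: suit is hearts, doesn't qualify → No match. [owner: Ben, pile: 6, rank: 8, suit: clubs]: suit is clubs, doesn't qualify → No match.

Match, No match, No match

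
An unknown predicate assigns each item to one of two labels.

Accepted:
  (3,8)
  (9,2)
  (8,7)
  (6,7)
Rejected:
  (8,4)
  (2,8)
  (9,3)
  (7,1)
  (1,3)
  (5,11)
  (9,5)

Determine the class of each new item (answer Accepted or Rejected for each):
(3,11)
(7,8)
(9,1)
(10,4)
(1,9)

Rejected, Accepted, Rejected, Rejected, Rejected

A rule that fits every label: sum is odd — true of each 'Accepted' example, false of each 'Rejected' one.
(3,11) — 3+11 = 14, hence Rejected.
(7,8) — 7+8 = 15, hence Accepted.
(9,1) — 9+1 = 10, hence Rejected.
(10,4) — 10+4 = 14, hence Rejected.
(1,9) — 1+9 = 10, hence Rejected.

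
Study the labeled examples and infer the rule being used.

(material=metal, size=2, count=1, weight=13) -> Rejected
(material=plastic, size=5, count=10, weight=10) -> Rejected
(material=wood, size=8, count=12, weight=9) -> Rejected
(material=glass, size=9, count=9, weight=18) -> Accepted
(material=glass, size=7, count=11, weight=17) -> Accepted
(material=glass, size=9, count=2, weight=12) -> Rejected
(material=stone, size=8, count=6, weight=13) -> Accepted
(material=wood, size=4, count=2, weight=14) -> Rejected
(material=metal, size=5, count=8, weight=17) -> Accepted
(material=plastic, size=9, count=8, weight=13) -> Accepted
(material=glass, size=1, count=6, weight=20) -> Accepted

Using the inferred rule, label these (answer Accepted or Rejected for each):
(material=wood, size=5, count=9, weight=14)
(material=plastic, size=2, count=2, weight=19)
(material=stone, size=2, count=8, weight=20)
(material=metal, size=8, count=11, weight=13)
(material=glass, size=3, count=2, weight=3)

The distinguishing property — weight ≥ 12 AND count ≥ 6 — holds for all the 'Accepted' cases and none of the 'Rejected' cases.
(material=wood, size=5, count=9, weight=14) → weight = 14, count = 9 → Accepted.
(material=plastic, size=2, count=2, weight=19) → weight = 19, count = 2 → Rejected.
(material=stone, size=2, count=8, weight=20) → weight = 20, count = 8 → Accepted.
(material=metal, size=8, count=11, weight=13) → weight = 13, count = 11 → Accepted.
(material=glass, size=3, count=2, weight=3) → weight = 3, count = 2 → Rejected.

Accepted, Rejected, Accepted, Accepted, Rejected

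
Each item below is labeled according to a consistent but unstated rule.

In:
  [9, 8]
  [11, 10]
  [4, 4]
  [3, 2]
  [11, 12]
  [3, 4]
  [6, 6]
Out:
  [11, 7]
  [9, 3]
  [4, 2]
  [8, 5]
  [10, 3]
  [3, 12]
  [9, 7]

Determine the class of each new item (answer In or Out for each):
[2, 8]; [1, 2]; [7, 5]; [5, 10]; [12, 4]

Out, In, Out, Out, Out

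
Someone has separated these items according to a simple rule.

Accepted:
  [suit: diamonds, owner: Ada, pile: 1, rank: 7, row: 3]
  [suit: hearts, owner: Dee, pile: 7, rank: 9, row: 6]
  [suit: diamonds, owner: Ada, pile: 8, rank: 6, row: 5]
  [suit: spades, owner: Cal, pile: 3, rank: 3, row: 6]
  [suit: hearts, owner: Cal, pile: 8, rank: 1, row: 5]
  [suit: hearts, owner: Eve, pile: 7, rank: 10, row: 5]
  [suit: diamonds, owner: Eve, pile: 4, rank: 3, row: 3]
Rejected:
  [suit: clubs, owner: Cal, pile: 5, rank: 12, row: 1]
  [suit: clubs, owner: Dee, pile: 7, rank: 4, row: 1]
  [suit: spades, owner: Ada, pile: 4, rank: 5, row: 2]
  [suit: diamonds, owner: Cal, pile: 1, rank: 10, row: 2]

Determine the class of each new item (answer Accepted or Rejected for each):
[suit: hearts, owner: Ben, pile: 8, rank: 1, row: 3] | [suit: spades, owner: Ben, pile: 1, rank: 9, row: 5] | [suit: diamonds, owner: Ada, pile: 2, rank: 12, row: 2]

Accepted, Accepted, Rejected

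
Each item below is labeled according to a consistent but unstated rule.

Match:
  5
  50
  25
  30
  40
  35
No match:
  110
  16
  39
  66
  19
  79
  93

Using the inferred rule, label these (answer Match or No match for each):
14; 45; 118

The classifier is using: multiple of 5 AND at most 50.

No match, Match, No match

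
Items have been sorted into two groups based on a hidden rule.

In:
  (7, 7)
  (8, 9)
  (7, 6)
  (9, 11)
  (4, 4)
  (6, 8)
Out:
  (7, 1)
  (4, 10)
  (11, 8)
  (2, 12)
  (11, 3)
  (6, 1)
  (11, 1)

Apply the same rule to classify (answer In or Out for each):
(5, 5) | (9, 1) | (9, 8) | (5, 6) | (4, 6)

In, Out, In, In, In

The classifier is using: |first − second| ≤ 2.
(5, 5): |5−5| = 0 — satisfies this, so In.
(9, 1): |9−1| = 8 — does not pass, so Out.
(9, 8): |9−8| = 1 — satisfies this, so In.
(5, 6): |5−6| = 1 — satisfies this, so In.
(4, 6): |4−6| = 2 — satisfies this, so In.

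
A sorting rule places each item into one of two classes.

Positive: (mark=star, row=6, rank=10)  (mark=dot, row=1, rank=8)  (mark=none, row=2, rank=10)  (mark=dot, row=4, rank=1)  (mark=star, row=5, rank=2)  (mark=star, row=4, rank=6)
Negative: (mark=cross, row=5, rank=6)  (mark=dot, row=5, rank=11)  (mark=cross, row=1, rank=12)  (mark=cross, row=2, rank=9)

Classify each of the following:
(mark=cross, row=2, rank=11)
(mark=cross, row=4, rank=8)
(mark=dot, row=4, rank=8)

Negative, Negative, Positive

One predicate separates the groups cleanly: mark is not cross AND rank ≤ 10.
(mark=cross, row=2, rank=11): Negative (mark is cross, rank = 11). (mark=cross, row=4, rank=8): Negative (mark is cross, rank = 8). (mark=dot, row=4, rank=8): Positive (mark is dot, rank = 8).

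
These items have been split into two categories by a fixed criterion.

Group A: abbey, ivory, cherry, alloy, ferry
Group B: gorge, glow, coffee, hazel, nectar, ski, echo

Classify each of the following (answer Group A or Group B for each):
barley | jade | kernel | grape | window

Group A, Group B, Group B, Group B, Group B

The simplest hypothesis consistent with all the labels is: contains 'y'.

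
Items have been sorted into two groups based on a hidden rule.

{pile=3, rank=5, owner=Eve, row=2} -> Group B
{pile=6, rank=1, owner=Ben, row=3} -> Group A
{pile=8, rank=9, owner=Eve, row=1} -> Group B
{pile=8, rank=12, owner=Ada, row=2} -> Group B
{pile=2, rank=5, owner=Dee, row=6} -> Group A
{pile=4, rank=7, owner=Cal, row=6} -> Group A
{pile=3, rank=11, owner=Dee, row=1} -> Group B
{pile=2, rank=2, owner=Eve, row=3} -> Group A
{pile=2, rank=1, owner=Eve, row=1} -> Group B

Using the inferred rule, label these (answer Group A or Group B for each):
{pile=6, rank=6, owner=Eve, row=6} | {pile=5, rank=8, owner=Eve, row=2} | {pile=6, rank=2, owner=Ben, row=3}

Group A, Group B, Group A

All 'Group A' examples share one property — row ≥ 3 — and every 'Group B' example lacks it.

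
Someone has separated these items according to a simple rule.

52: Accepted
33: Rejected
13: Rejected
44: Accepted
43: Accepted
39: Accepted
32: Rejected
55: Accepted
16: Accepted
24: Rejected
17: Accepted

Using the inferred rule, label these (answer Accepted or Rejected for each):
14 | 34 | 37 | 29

The common property of the 'Accepted' items is: digit sum ≥ 7. No 'Rejected' item has it.

Rejected, Accepted, Accepted, Accepted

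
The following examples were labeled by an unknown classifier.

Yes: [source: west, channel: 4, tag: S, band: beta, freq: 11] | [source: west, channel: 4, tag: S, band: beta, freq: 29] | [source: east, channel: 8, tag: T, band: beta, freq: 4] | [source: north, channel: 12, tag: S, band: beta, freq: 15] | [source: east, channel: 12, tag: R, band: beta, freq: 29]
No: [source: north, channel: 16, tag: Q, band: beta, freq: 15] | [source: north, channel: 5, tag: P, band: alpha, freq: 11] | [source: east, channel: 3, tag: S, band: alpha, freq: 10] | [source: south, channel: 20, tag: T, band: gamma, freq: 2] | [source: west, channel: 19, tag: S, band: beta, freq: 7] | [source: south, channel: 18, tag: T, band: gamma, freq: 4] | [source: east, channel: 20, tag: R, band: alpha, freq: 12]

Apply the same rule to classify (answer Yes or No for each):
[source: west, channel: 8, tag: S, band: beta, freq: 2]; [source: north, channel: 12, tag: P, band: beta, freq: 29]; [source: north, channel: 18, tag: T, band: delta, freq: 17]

Yes, Yes, No

The common property of the 'Yes' items is: band is beta AND channel ≤ 12. No 'No' item has it.
[source: west, channel: 8, tag: S, band: beta, freq: 2] — band is beta, channel = 8, hence Yes. [source: north, channel: 12, tag: P, band: beta, freq: 29] — band is beta, channel = 12, hence Yes. [source: north, channel: 18, tag: T, band: delta, freq: 17] — band is delta, channel = 18, hence No.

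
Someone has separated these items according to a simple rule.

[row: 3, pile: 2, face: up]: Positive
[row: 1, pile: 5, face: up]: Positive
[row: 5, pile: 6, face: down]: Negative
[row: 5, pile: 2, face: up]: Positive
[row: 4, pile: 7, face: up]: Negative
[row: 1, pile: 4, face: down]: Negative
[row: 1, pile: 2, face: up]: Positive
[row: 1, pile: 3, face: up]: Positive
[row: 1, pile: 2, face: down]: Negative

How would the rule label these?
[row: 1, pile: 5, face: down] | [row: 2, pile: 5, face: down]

The pattern is that an item is 'Positive' exactly when: face is up AND pile ≤ 5.
[row: 1, pile: 5, face: down]: Negative (face is down, pile = 5).
[row: 2, pile: 5, face: down]: Negative (face is down, pile = 5).

Negative, Negative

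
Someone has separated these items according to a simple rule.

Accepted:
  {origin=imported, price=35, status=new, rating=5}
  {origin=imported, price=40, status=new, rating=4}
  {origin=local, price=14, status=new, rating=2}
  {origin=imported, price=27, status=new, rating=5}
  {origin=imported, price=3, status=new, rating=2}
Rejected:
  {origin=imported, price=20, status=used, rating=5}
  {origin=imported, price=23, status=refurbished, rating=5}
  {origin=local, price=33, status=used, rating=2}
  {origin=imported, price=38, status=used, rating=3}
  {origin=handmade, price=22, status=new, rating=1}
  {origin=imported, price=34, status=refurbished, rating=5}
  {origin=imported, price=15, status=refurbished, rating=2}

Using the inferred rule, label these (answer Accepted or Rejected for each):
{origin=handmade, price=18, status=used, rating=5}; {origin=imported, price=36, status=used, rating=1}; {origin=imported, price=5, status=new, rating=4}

The distinguishing property — status is new AND rating ≥ 2 — holds for all the 'Accepted' cases and none of the 'Rejected' cases.
{origin=handmade, price=18, status=used, rating=5}: Rejected (status is used, rating = 5). {origin=imported, price=36, status=used, rating=1}: Rejected (status is used, rating = 1). {origin=imported, price=5, status=new, rating=4}: Accepted (status is new, rating = 4).

Rejected, Rejected, Accepted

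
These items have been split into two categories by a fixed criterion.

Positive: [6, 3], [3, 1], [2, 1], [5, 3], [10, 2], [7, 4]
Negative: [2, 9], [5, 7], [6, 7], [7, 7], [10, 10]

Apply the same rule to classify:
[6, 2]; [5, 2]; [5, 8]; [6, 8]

Positive, Positive, Negative, Negative

One predicate separates the groups cleanly: first > second.
[6, 2]: Positive (6 > 2). [5, 2]: Positive (5 > 2). [5, 8]: Negative (5 < 8). [6, 8]: Negative (6 < 8).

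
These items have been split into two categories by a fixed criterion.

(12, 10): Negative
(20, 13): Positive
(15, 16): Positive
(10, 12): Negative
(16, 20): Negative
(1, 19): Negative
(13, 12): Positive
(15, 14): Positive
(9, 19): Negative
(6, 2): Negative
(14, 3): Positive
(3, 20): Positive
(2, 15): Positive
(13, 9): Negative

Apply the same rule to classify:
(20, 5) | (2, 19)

One predicate separates the groups cleanly: sum is odd.
(20, 5): 20+5 = 25 — passes, so Positive. (2, 19): 2+19 = 21 — passes, so Positive.

Positive, Positive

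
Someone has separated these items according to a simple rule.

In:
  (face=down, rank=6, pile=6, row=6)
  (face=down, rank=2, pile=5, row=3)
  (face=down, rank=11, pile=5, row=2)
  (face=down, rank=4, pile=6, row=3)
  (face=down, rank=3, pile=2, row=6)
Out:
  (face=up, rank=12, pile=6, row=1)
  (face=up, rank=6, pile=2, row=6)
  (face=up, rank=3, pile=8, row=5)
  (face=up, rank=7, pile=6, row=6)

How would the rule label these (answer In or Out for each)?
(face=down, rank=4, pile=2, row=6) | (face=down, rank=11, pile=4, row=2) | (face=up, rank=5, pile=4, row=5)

In, In, Out

Checking candidate rules against both groups, what survives is: face is down.
(face=down, rank=4, pile=2, row=6) → face is down → In. (face=down, rank=11, pile=4, row=2) → face is down → In. (face=up, rank=5, pile=4, row=5) → face is up → Out.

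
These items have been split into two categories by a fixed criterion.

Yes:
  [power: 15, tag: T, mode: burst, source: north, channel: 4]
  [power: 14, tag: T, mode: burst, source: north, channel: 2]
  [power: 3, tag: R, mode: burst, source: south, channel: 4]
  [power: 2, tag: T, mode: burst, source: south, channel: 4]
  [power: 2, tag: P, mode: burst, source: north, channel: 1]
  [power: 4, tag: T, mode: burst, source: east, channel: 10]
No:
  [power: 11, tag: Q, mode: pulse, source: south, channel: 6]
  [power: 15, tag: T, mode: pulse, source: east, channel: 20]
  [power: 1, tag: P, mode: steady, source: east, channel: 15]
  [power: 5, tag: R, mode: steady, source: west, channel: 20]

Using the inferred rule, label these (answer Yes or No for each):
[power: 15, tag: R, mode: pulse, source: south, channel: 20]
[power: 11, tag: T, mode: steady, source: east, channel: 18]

No, No

The simplest hypothesis consistent with all the labels is: mode is burst.
[power: 15, tag: R, mode: pulse, source: south, channel: 20] → mode is pulse → No. [power: 11, tag: T, mode: steady, source: east, channel: 18] → mode is steady → No.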